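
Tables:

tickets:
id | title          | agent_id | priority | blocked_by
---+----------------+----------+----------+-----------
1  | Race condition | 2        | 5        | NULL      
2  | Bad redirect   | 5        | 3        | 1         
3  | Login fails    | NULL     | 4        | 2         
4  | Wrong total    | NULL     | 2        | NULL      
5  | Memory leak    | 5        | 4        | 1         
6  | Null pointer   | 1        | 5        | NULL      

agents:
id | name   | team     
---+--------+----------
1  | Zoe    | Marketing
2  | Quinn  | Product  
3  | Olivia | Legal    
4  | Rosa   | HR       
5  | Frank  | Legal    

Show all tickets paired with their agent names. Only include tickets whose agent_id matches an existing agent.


INNER JOIN keeps only tickets rows whose agent_id matches an id in agents. Walk through each ticket:
  - ticket 1 (Race condition): agent_id=2 -> matches Quinn
  - ticket 2 (Bad redirect): agent_id=5 -> matches Frank
  - ticket 3 (Login fails): agent_id=NULL, no match -> dropped
  - ticket 4 (Wrong total): agent_id=NULL, no match -> dropped
  - ticket 5 (Memory leak): agent_id=5 -> matches Frank
  - ticket 6 (Null pointer): agent_id=1 -> matches Zoe
So 2 of 6 rows are dropped.

SQL:
SELECT a.title, b.name AS agent
FROM tickets a
INNER JOIN agents b ON a.agent_id = b.id

Result:
title          | agent
---------------+------
Race condition | Quinn
Bad redirect   | Frank
Memory leak    | Frank
Null pointer   | Zoe  


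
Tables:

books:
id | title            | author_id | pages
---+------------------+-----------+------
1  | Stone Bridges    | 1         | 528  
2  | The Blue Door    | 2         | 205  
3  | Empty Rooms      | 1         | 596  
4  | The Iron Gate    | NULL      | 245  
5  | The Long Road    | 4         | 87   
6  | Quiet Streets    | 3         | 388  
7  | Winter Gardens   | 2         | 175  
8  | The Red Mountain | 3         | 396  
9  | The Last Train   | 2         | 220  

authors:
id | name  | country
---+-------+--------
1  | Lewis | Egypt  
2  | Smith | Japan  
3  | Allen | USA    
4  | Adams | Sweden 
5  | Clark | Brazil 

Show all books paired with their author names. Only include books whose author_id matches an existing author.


INNER JOIN keeps only books rows whose author_id matches an id in authors. Walk through each book:
  - book 1 (Stone Bridges): author_id=1 -> matches Lewis
  - book 2 (The Blue Door): author_id=2 -> matches Smith
  - book 3 (Empty Rooms): author_id=1 -> matches Lewis
  - book 4 (The Iron Gate): author_id=NULL, no match -> dropped
  - book 5 (The Long Road): author_id=4 -> matches Adams
  - book 6 (Quiet Streets): author_id=3 -> matches Allen
  - book 7 (Winter Gardens): author_id=2 -> matches Smith
  - book 8 (The Red Mountain): author_id=3 -> matches Allen
  - book 9 (The Last Train): author_id=2 -> matches Smith
So 1 of 9 rows is dropped.

SQL:
SELECT a.title, b.name AS author
FROM books a
INNER JOIN authors b ON a.author_id = b.id

Result:
title            | author
-----------------+-------
Stone Bridges    | Lewis 
The Blue Door    | Smith 
Empty Rooms      | Lewis 
The Long Road    | Adams 
Quiet Streets    | Allen 
Winter Gardens   | Smith 
The Red Mountain | Allen 
The Last Train   | Smith 


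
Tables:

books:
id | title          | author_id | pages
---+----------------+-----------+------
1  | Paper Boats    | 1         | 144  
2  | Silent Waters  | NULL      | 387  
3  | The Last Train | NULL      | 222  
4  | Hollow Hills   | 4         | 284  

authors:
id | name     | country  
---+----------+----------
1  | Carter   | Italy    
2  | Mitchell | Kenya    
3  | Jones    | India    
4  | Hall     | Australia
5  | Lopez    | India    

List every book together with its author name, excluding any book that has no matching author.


INNER JOIN keeps only books rows whose author_id matches an id in authors. Walk through each book:
  - book 1 (Paper Boats): author_id=1 -> matches Carter
  - book 2 (Silent Waters): author_id=NULL, no match -> dropped
  - book 3 (The Last Train): author_id=NULL, no match -> dropped
  - book 4 (Hollow Hills): author_id=4 -> matches Hall
So 2 of 4 rows are dropped.

SQL:
SELECT a.title, b.name AS author
FROM books a
INNER JOIN authors b ON a.author_id = b.id

Result:
title        | author
-------------+-------
Paper Boats  | Carter
Hollow Hills | Hall  


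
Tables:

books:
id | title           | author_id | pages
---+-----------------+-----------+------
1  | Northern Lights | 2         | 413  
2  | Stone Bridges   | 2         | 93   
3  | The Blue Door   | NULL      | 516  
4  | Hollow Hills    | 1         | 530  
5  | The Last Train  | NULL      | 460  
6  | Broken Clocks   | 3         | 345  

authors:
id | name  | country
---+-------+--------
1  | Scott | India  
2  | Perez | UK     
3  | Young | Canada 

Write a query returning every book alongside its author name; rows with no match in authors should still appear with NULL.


LEFT JOIN keeps every row from books (the left table); where author_id has no match in authors, the author columns become NULL. Walk through each book:
  - book 1 (Northern Lights): author_id=2 -> matches Perez
  - book 2 (Stone Bridges): author_id=2 -> matches Perez
  - book 3 (The Blue Door): author_id=NULL, no match -> kept with NULL
  - book 4 (Hollow Hills): author_id=1 -> matches Scott
  - book 5 (The Last Train): author_id=NULL, no match -> kept with NULL
  - book 6 (Broken Clocks): author_id=3 -> matches Young
All 6 rows appear; 2 have NULL author.

SQL:
SELECT a.title, b.name AS author
FROM books a
LEFT JOIN authors b ON a.author_id = b.id

Result:
title           | author
----------------+-------
Northern Lights | Perez 
Stone Bridges   | Perez 
The Blue Door   | NULL  
Hollow Hills    | Scott 
The Last Train  | NULL  
Broken Clocks   | Young 


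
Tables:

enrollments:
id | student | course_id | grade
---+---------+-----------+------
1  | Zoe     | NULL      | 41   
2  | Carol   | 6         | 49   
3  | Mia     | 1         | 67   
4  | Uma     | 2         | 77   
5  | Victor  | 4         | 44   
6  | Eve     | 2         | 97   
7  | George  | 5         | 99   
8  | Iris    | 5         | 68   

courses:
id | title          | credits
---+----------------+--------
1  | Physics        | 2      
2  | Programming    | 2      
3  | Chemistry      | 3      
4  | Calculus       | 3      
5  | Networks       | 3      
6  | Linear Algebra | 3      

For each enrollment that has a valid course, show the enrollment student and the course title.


INNER JOIN keeps only enrollments rows whose course_id matches an id in courses. Walk through each enrollment:
  - enrollment 1 (Zoe): course_id=NULL, no match -> dropped
  - enrollment 2 (Carol): course_id=6 -> matches Linear Algebra
  - enrollment 3 (Mia): course_id=1 -> matches Physics
  - enrollment 4 (Uma): course_id=2 -> matches Programming
  - enrollment 5 (Victor): course_id=4 -> matches Calculus
  - enrollment 6 (Eve): course_id=2 -> matches Programming
  - enrollment 7 (George): course_id=5 -> matches Networks
  - enrollment 8 (Iris): course_id=5 -> matches Networks
So 1 of 8 rows is dropped.

SQL:
SELECT a.student, b.title AS course
FROM enrollments a
INNER JOIN courses b ON a.course_id = b.id

Result:
student | course        
--------+---------------
Carol   | Linear Algebra
Mia     | Physics       
Uma     | Programming   
Victor  | Calculus      
Eve     | Programming   
George  | Networks      
Iris    | Networks      


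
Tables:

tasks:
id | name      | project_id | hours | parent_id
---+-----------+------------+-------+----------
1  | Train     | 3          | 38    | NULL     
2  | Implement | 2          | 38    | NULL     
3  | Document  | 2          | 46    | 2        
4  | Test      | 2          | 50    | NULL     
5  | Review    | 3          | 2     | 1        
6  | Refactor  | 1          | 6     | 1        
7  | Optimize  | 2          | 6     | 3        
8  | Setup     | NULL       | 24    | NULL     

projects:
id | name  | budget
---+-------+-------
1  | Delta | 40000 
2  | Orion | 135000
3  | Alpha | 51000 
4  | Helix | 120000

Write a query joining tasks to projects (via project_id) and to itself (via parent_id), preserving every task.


Two LEFT JOINs from the same base table tasks: one to projects via project_id, one to tasks itself via parent_id. Both are LEFT so every task is preserved.
Match against projects:
  - task 1 (Train): project_id=3 -> matches Alpha
  - task 2 (Implement): project_id=2 -> matches Orion
  - task 3 (Document): project_id=2 -> matches Orion
  - task 4 (Test): project_id=2 -> matches Orion
  - task 5 (Review): project_id=3 -> matches Alpha
  - task 6 (Refactor): project_id=1 -> matches Delta
  - task 7 (Optimize): project_id=2 -> matches Orion
  - task 8 (Setup): project_id=NULL, no match -> kept with NULL
Match against tasks (self):
  - task 1 (Train): parent_id=NULL -> NULL
  - task 2 (Implement): parent_id=NULL -> NULL
  - task 3 (Document): parent_id=2 -> Implement
  - task 4 (Test): parent_id=NULL -> NULL
  - task 5 (Review): parent_id=1 -> Train
  - task 6 (Refactor): parent_id=1 -> Train
  - task 7 (Optimize): parent_id=3 -> Document
  - task 8 (Setup): parent_id=NULL -> NULL

SQL:
SELECT a.name, b.name AS project, c.name AS parent
FROM tasks a
LEFT JOIN projects b ON a.project_id = b.id
LEFT JOIN tasks c ON a.parent_id = c.id

Result:
name      | project | parent   
----------+---------+----------
Train     | Alpha   | NULL     
Implement | Orion   | NULL     
Document  | Orion   | Implement
Test      | Orion   | NULL     
Review    | Alpha   | Train    
Refactor  | Delta   | Train    
Optimize  | Orion   | Document 
Setup     | NULL    | NULL     


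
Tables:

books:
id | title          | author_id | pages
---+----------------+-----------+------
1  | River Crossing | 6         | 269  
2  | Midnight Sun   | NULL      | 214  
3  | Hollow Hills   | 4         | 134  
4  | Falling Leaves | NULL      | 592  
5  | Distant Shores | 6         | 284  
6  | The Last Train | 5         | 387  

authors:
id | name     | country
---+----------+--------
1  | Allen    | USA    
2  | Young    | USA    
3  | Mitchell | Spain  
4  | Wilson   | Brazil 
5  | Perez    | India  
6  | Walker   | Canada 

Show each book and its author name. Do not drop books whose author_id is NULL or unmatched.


LEFT JOIN keeps every row from books (the left table); where author_id has no match in authors, the author columns become NULL. Walk through each book:
  - book 1 (River Crossing): author_id=6 -> matches Walker
  - book 2 (Midnight Sun): author_id=NULL, no match -> kept with NULL
  - book 3 (Hollow Hills): author_id=4 -> matches Wilson
  - book 4 (Falling Leaves): author_id=NULL, no match -> kept with NULL
  - book 5 (Distant Shores): author_id=6 -> matches Walker
  - book 6 (The Last Train): author_id=5 -> matches Perez
All 6 rows appear; 2 have NULL author.

SQL:
SELECT a.title, b.name AS author
FROM books a
LEFT JOIN authors b ON a.author_id = b.id

Result:
title          | author
---------------+-------
River Crossing | Walker
Midnight Sun   | NULL  
Hollow Hills   | Wilson
Falling Leaves | NULL  
Distant Shores | Walker
The Last Train | Perez 


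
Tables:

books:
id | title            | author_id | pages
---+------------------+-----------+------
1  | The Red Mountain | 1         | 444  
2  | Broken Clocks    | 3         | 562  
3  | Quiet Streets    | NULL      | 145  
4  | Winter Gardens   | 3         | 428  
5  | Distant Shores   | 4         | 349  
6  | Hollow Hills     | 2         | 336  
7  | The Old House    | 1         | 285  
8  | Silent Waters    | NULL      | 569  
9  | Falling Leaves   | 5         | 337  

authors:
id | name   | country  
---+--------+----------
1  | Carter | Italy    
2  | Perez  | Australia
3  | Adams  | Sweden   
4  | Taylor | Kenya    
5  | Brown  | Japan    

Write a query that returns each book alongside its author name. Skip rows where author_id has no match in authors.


INNER JOIN keeps only books rows whose author_id matches an id in authors. Walk through each book:
  - book 1 (The Red Mountain): author_id=1 -> matches Carter
  - book 2 (Broken Clocks): author_id=3 -> matches Adams
  - book 3 (Quiet Streets): author_id=NULL, no match -> dropped
  - book 4 (Winter Gardens): author_id=3 -> matches Adams
  - book 5 (Distant Shores): author_id=4 -> matches Taylor
  - book 6 (Hollow Hills): author_id=2 -> matches Perez
  - book 7 (The Old House): author_id=1 -> matches Carter
  - book 8 (Silent Waters): author_id=NULL, no match -> dropped
  - book 9 (Falling Leaves): author_id=5 -> matches Brown
So 2 of 9 rows are dropped.

SQL:
SELECT a.title, b.name AS author
FROM books a
INNER JOIN authors b ON a.author_id = b.id

Result:
title            | author
-----------------+-------
The Red Mountain | Carter
Broken Clocks    | Adams 
Winter Gardens   | Adams 
Distant Shores   | Taylor
Hollow Hills     | Perez 
The Old House    | Carter
Falling Leaves   | Brown 


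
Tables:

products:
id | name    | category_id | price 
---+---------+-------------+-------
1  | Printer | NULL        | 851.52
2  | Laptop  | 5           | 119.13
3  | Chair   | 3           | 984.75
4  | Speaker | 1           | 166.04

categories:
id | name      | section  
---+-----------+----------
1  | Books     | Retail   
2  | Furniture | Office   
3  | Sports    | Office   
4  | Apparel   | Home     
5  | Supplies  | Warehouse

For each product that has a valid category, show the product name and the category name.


INNER JOIN keeps only products rows whose category_id matches an id in categories. Walk through each product:
  - product 1 (Printer): category_id=NULL, no match -> dropped
  - product 2 (Laptop): category_id=5 -> matches Supplies
  - product 3 (Chair): category_id=3 -> matches Sports
  - product 4 (Speaker): category_id=1 -> matches Books
So 1 of 4 rows is dropped.

SQL:
SELECT a.name, b.name AS category
FROM products a
INNER JOIN categories b ON a.category_id = b.id

Result:
name    | category
--------+---------
Laptop  | Supplies
Chair   | Sports  
Speaker | Books   


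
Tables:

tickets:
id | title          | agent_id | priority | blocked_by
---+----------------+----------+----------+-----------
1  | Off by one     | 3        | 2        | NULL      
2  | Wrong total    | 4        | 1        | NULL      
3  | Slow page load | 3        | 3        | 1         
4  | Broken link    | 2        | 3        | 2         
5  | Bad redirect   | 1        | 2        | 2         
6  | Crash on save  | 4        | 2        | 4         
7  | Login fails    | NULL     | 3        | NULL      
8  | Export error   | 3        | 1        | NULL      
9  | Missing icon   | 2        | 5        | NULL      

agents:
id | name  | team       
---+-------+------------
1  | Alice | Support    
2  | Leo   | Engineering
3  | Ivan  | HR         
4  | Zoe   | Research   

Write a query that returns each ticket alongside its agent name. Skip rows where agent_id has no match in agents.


INNER JOIN keeps only tickets rows whose agent_id matches an id in agents. Walk through each ticket:
  - ticket 1 (Off by one): agent_id=3 -> matches Ivan
  - ticket 2 (Wrong total): agent_id=4 -> matches Zoe
  - ticket 3 (Slow page load): agent_id=3 -> matches Ivan
  - ticket 4 (Broken link): agent_id=2 -> matches Leo
  - ticket 5 (Bad redirect): agent_id=1 -> matches Alice
  - ticket 6 (Crash on save): agent_id=4 -> matches Zoe
  - ticket 7 (Login fails): agent_id=NULL, no match -> dropped
  - ticket 8 (Export error): agent_id=3 -> matches Ivan
  - ticket 9 (Missing icon): agent_id=2 -> matches Leo
So 1 of 9 rows is dropped.

SQL:
SELECT a.title, b.name AS agent
FROM tickets a
INNER JOIN agents b ON a.agent_id = b.id

Result:
title          | agent
---------------+------
Off by one     | Ivan 
Wrong total    | Zoe  
Slow page load | Ivan 
Broken link    | Leo  
Bad redirect   | Alice
Crash on save  | Zoe  
Export error   | Ivan 
Missing icon   | Leo  


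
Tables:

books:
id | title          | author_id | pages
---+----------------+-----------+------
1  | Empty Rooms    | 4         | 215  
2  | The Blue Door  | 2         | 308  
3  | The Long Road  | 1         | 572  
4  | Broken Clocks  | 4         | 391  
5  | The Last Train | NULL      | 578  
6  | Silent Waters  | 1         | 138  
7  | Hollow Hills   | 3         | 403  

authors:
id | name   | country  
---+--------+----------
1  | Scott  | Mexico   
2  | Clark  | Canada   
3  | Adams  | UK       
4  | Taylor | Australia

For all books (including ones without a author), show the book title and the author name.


LEFT JOIN keeps every row from books (the left table); where author_id has no match in authors, the author columns become NULL. Walk through each book:
  - book 1 (Empty Rooms): author_id=4 -> matches Taylor
  - book 2 (The Blue Door): author_id=2 -> matches Clark
  - book 3 (The Long Road): author_id=1 -> matches Scott
  - book 4 (Broken Clocks): author_id=4 -> matches Taylor
  - book 5 (The Last Train): author_id=NULL, no match -> kept with NULL
  - book 6 (Silent Waters): author_id=1 -> matches Scott
  - book 7 (Hollow Hills): author_id=3 -> matches Adams
All 7 rows appear; 1 has NULL author.

SQL:
SELECT a.title, b.name AS author
FROM books a
LEFT JOIN authors b ON a.author_id = b.id

Result:
title          | author
---------------+-------
Empty Rooms    | Taylor
The Blue Door  | Clark 
The Long Road  | Scott 
Broken Clocks  | Taylor
The Last Train | NULL  
Silent Waters  | Scott 
Hollow Hills   | Adams 


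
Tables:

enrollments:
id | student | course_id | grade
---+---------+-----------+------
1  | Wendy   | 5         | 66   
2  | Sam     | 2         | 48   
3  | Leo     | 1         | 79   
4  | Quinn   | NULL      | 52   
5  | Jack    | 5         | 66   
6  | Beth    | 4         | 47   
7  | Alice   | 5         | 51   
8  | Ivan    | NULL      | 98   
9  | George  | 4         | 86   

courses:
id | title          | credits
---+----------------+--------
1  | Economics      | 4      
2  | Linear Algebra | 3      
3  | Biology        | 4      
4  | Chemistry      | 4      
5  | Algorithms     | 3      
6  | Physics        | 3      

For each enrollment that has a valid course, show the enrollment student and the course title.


INNER JOIN keeps only enrollments rows whose course_id matches an id in courses. Walk through each enrollment:
  - enrollment 1 (Wendy): course_id=5 -> matches Algorithms
  - enrollment 2 (Sam): course_id=2 -> matches Linear Algebra
  - enrollment 3 (Leo): course_id=1 -> matches Economics
  - enrollment 4 (Quinn): course_id=NULL, no match -> dropped
  - enrollment 5 (Jack): course_id=5 -> matches Algorithms
  - enrollment 6 (Beth): course_id=4 -> matches Chemistry
  - enrollment 7 (Alice): course_id=5 -> matches Algorithms
  - enrollment 8 (Ivan): course_id=NULL, no match -> dropped
  - enrollment 9 (George): course_id=4 -> matches Chemistry
So 2 of 9 rows are dropped.

SQL:
SELECT a.student, b.title AS course
FROM enrollments a
INNER JOIN courses b ON a.course_id = b.id

Result:
student | course        
--------+---------------
Wendy   | Algorithms    
Sam     | Linear Algebra
Leo     | Economics     
Jack    | Algorithms    
Beth    | Chemistry     
Alice   | Algorithms    
George  | Chemistry     


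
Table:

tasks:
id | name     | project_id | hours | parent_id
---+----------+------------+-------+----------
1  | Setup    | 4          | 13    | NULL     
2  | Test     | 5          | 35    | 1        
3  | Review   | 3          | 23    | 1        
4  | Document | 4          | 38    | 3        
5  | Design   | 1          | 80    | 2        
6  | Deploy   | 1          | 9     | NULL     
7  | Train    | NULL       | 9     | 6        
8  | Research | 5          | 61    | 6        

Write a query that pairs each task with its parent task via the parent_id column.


This is a self-join: tasks is joined to a second copy of itself, matching each row's parent_id to another row's id. Use LEFT JOIN so rows with parent_id=NULL are kept.
  - task 1 (Setup): parent_id=NULL -> NULL
  - task 2 (Test): parent_id=1 -> Setup
  - task 3 (Review): parent_id=1 -> Setup
  - task 4 (Document): parent_id=3 -> Review
  - task 5 (Design): parent_id=2 -> Test
  - task 6 (Deploy): parent_id=NULL -> NULL
  - task 7 (Train): parent_id=6 -> Deploy
  - task 8 (Research): parent_id=6 -> Deploy

SQL:
SELECT a.name AS item, b.name AS parent
FROM tasks a
LEFT JOIN tasks b ON a.parent_id = b.id

Result:
item     | parent
---------+-------
Setup    | NULL  
Test     | Setup 
Review   | Setup 
Document | Review
Design   | Test  
Deploy   | NULL  
Train    | Deploy
Research | Deploy


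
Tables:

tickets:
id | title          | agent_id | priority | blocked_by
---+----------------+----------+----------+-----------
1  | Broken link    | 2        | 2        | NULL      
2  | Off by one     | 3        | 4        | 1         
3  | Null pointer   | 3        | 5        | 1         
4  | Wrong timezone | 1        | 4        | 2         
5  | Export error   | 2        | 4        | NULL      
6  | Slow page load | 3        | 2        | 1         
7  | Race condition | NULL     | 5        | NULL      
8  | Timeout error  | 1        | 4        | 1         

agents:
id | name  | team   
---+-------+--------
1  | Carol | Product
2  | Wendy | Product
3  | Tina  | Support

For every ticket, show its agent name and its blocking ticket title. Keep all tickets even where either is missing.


Two LEFT JOINs from the same base table tickets: one to agents via agent_id, one to tickets itself via blocked_by. Both are LEFT so every ticket is preserved.
Match against agents:
  - ticket 1 (Broken link): agent_id=2 -> matches Wendy
  - ticket 2 (Off by one): agent_id=3 -> matches Tina
  - ticket 3 (Null pointer): agent_id=3 -> matches Tina
  - ticket 4 (Wrong timezone): agent_id=1 -> matches Carol
  - ticket 5 (Export error): agent_id=2 -> matches Wendy
  - ticket 6 (Slow page load): agent_id=3 -> matches Tina
  - ticket 7 (Race condition): agent_id=NULL, no match -> kept with NULL
  - ticket 8 (Timeout error): agent_id=1 -> matches Carol
Match against tickets (self):
  - ticket 1 (Broken link): blocked_by=NULL -> NULL
  - ticket 2 (Off by one): blocked_by=1 -> Broken link
  - ticket 3 (Null pointer): blocked_by=1 -> Broken link
  - ticket 4 (Wrong timezone): blocked_by=2 -> Off by one
  - ticket 5 (Export error): blocked_by=NULL -> NULL
  - ticket 6 (Slow page load): blocked_by=1 -> Broken link
  - ticket 7 (Race condition): blocked_by=NULL -> NULL
  - ticket 8 (Timeout error): blocked_by=1 -> Broken link

SQL:
SELECT a.title, b.name AS agent, c.title AS blocked_by
FROM tickets a
LEFT JOIN agents b ON a.agent_id = b.id
LEFT JOIN tickets c ON a.blocked_by = c.id

Result:
title          | agent | blocked_by 
---------------+-------+------------
Broken link    | Wendy | NULL       
Off by one     | Tina  | Broken link
Null pointer   | Tina  | Broken link
Wrong timezone | Carol | Off by one 
Export error   | Wendy | NULL       
Slow page load | Tina  | Broken link
Race condition | NULL  | NULL       
Timeout error  | Carol | Broken link


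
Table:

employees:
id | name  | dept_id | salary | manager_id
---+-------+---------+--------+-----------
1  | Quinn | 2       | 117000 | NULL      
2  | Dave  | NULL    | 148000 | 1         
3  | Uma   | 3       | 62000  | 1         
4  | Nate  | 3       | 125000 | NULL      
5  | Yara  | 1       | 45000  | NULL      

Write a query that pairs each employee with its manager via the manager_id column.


This is a self-join: employees is joined to a second copy of itself, matching each row's manager_id to another row's id. Use LEFT JOIN so rows with manager_id=NULL are kept.
  - employee 1 (Quinn): manager_id=NULL -> NULL
  - employee 2 (Dave): manager_id=1 -> Quinn
  - employee 3 (Uma): manager_id=1 -> Quinn
  - employee 4 (Nate): manager_id=NULL -> NULL
  - employee 5 (Yara): manager_id=NULL -> NULL

SQL:
SELECT a.name AS item, b.name AS manager
FROM employees a
LEFT JOIN employees b ON a.manager_id = b.id

Result:
item  | manager
------+--------
Quinn | NULL   
Dave  | Quinn  
Uma   | Quinn  
Nate  | NULL   
Yara  | NULL   


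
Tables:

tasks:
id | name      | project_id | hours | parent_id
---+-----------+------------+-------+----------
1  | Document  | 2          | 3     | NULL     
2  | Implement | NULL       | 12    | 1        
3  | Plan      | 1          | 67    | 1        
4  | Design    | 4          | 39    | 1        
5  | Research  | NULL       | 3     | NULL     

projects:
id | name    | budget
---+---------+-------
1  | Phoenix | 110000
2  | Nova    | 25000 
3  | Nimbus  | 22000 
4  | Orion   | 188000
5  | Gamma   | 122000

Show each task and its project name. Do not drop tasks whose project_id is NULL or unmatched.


LEFT JOIN keeps every row from tasks (the left table); where project_id has no match in projects, the project columns become NULL. Walk through each task:
  - task 1 (Document): project_id=2 -> matches Nova
  - task 2 (Implement): project_id=NULL, no match -> kept with NULL
  - task 3 (Plan): project_id=1 -> matches Phoenix
  - task 4 (Design): project_id=4 -> matches Orion
  - task 5 (Research): project_id=NULL, no match -> kept with NULL
All 5 rows appear; 2 have NULL project.

SQL:
SELECT a.name, b.name AS project
FROM tasks a
LEFT JOIN projects b ON a.project_id = b.id

Result:
name      | project
----------+--------
Document  | Nova   
Implement | NULL   
Plan      | Phoenix
Design    | Orion  
Research  | NULL   


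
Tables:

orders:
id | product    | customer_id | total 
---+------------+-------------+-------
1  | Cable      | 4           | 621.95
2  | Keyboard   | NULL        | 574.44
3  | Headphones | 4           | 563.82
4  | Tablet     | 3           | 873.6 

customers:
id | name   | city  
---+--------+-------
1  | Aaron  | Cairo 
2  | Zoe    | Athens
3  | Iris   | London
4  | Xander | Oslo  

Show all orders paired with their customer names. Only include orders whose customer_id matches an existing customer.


INNER JOIN keeps only orders rows whose customer_id matches an id in customers. Walk through each order:
  - order 1 (Cable): customer_id=4 -> matches Xander
  - order 2 (Keyboard): customer_id=NULL, no match -> dropped
  - order 3 (Headphones): customer_id=4 -> matches Xander
  - order 4 (Tablet): customer_id=3 -> matches Iris
So 1 of 4 rows is dropped.

SQL:
SELECT a.product, b.name AS customer
FROM orders a
INNER JOIN customers b ON a.customer_id = b.id

Result:
product    | customer
-----------+---------
Cable      | Xander  
Headphones | Xander  
Tablet     | Iris    


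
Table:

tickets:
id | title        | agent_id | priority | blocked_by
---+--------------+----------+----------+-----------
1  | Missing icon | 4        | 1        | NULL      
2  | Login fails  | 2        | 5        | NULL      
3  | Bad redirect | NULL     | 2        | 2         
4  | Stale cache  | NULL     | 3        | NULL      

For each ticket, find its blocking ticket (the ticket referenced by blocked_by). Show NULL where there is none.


This is a self-join: tickets is joined to a second copy of itself, matching each row's blocked_by to another row's id. Use LEFT JOIN so rows with blocked_by=NULL are kept.
  - ticket 1 (Missing icon): blocked_by=NULL -> NULL
  - ticket 2 (Login fails): blocked_by=NULL -> NULL
  - ticket 3 (Bad redirect): blocked_by=2 -> Login fails
  - ticket 4 (Stale cache): blocked_by=NULL -> NULL

SQL:
SELECT a.title AS item, b.title AS blocked_by
FROM tickets a
LEFT JOIN tickets b ON a.blocked_by = b.id

Result:
item         | blocked_by 
-------------+------------
Missing icon | NULL       
Login fails  | NULL       
Bad redirect | Login fails
Stale cache  | NULL       


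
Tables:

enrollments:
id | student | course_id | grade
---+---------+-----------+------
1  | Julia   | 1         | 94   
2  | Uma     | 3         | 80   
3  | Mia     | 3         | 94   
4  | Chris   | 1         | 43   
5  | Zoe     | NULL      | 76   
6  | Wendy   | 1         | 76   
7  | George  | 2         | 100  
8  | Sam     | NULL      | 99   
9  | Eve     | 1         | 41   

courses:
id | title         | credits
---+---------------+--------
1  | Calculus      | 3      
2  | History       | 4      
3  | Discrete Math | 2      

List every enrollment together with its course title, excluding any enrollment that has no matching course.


INNER JOIN keeps only enrollments rows whose course_id matches an id in courses. Walk through each enrollment:
  - enrollment 1 (Julia): course_id=1 -> matches Calculus
  - enrollment 2 (Uma): course_id=3 -> matches Discrete Math
  - enrollment 3 (Mia): course_id=3 -> matches Discrete Math
  - enrollment 4 (Chris): course_id=1 -> matches Calculus
  - enrollment 5 (Zoe): course_id=NULL, no match -> dropped
  - enrollment 6 (Wendy): course_id=1 -> matches Calculus
  - enrollment 7 (George): course_id=2 -> matches History
  - enrollment 8 (Sam): course_id=NULL, no match -> dropped
  - enrollment 9 (Eve): course_id=1 -> matches Calculus
So 2 of 9 rows are dropped.

SQL:
SELECT a.student, b.title AS course
FROM enrollments a
INNER JOIN courses b ON a.course_id = b.id

Result:
student | course       
--------+--------------
Julia   | Calculus     
Uma     | Discrete Math
Mia     | Discrete Math
Chris   | Calculus     
Wendy   | Calculus     
George  | History      
Eve     | Calculus     


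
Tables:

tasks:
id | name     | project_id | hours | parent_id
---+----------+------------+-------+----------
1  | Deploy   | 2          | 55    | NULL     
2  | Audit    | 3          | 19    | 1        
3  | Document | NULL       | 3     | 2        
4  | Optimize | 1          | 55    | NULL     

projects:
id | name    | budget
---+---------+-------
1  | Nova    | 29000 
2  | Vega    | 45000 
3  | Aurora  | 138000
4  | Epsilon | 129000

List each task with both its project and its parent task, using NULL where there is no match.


Two LEFT JOINs from the same base table tasks: one to projects via project_id, one to tasks itself via parent_id. Both are LEFT so every task is preserved.
Match against projects:
  - task 1 (Deploy): project_id=2 -> matches Vega
  - task 2 (Audit): project_id=3 -> matches Aurora
  - task 3 (Document): project_id=NULL, no match -> kept with NULL
  - task 4 (Optimize): project_id=1 -> matches Nova
Match against tasks (self):
  - task 1 (Deploy): parent_id=NULL -> NULL
  - task 2 (Audit): parent_id=1 -> Deploy
  - task 3 (Document): parent_id=2 -> Audit
  - task 4 (Optimize): parent_id=NULL -> NULL

SQL:
SELECT a.name, b.name AS project, c.name AS parent
FROM tasks a
LEFT JOIN projects b ON a.project_id = b.id
LEFT JOIN tasks c ON a.parent_id = c.id

Result:
name     | project | parent
---------+---------+-------
Deploy   | Vega    | NULL  
Audit    | Aurora  | Deploy
Document | NULL    | Audit 
Optimize | Nova    | NULL  


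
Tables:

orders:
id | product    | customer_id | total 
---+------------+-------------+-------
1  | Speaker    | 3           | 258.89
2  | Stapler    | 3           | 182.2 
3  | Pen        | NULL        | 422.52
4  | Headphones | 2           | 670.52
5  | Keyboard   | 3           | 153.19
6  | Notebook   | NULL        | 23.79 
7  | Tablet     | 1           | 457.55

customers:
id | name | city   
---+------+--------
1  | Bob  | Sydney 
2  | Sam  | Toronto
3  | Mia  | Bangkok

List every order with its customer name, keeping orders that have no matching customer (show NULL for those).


LEFT JOIN keeps every row from orders (the left table); where customer_id has no match in customers, the customer columns become NULL. Walk through each order:
  - order 1 (Speaker): customer_id=3 -> matches Mia
  - order 2 (Stapler): customer_id=3 -> matches Mia
  - order 3 (Pen): customer_id=NULL, no match -> kept with NULL
  - order 4 (Headphones): customer_id=2 -> matches Sam
  - order 5 (Keyboard): customer_id=3 -> matches Mia
  - order 6 (Notebook): customer_id=NULL, no match -> kept with NULL
  - order 7 (Tablet): customer_id=1 -> matches Bob
All 7 rows appear; 2 have NULL customer.

SQL:
SELECT a.product, b.name AS customer
FROM orders a
LEFT JOIN customers b ON a.customer_id = b.id

Result:
product    | customer
-----------+---------
Speaker    | Mia     
Stapler    | Mia     
Pen        | NULL    
Headphones | Sam     
Keyboard   | Mia     
Notebook   | NULL    
Tablet     | Bob     


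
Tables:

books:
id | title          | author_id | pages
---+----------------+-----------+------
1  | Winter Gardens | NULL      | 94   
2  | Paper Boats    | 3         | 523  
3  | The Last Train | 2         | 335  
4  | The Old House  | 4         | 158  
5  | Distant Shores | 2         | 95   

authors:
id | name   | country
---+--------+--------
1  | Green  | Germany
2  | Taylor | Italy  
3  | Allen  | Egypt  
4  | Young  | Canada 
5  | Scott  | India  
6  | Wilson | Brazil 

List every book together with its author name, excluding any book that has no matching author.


INNER JOIN keeps only books rows whose author_id matches an id in authors. Walk through each book:
  - book 1 (Winter Gardens): author_id=NULL, no match -> dropped
  - book 2 (Paper Boats): author_id=3 -> matches Allen
  - book 3 (The Last Train): author_id=2 -> matches Taylor
  - book 4 (The Old House): author_id=4 -> matches Young
  - book 5 (Distant Shores): author_id=2 -> matches Taylor
So 1 of 5 rows is dropped.

SQL:
SELECT a.title, b.name AS author
FROM books a
INNER JOIN authors b ON a.author_id = b.id

Result:
title          | author
---------------+-------
Paper Boats    | Allen 
The Last Train | Taylor
The Old House  | Young 
Distant Shores | Taylor


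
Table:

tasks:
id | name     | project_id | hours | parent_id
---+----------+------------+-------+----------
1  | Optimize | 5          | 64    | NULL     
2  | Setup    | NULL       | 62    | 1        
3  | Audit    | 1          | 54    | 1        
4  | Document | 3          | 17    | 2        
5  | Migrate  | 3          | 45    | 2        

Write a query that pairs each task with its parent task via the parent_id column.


This is a self-join: tasks is joined to a second copy of itself, matching each row's parent_id to another row's id. Use LEFT JOIN so rows with parent_id=NULL are kept.
  - task 1 (Optimize): parent_id=NULL -> NULL
  - task 2 (Setup): parent_id=1 -> Optimize
  - task 3 (Audit): parent_id=1 -> Optimize
  - task 4 (Document): parent_id=2 -> Setup
  - task 5 (Migrate): parent_id=2 -> Setup

SQL:
SELECT a.name AS item, b.name AS parent
FROM tasks a
LEFT JOIN tasks b ON a.parent_id = b.id

Result:
item     | parent  
---------+---------
Optimize | NULL    
Setup    | Optimize
Audit    | Optimize
Document | Setup   
Migrate  | Setup   


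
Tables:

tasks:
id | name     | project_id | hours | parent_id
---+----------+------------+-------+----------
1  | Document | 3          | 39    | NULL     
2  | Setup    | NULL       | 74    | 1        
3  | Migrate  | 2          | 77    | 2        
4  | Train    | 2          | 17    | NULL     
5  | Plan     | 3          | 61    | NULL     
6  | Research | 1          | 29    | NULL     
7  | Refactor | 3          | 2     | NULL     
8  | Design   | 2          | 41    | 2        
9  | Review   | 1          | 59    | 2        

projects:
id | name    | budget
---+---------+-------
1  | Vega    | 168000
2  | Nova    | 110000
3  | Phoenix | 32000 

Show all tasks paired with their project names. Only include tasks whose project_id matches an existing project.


INNER JOIN keeps only tasks rows whose project_id matches an id in projects. Walk through each task:
  - task 1 (Document): project_id=3 -> matches Phoenix
  - task 2 (Setup): project_id=NULL, no match -> dropped
  - task 3 (Migrate): project_id=2 -> matches Nova
  - task 4 (Train): project_id=2 -> matches Nova
  - task 5 (Plan): project_id=3 -> matches Phoenix
  - task 6 (Research): project_id=1 -> matches Vega
  - task 7 (Refactor): project_id=3 -> matches Phoenix
  - task 8 (Design): project_id=2 -> matches Nova
  - task 9 (Review): project_id=1 -> matches Vega
So 1 of 9 rows is dropped.

SQL:
SELECT a.name, b.name AS project
FROM tasks a
INNER JOIN projects b ON a.project_id = b.id

Result:
name     | project
---------+--------
Document | Phoenix
Migrate  | Nova   
Train    | Nova   
Plan     | Phoenix
Research | Vega   
Refactor | Phoenix
Design   | Nova   
Review   | Vega   


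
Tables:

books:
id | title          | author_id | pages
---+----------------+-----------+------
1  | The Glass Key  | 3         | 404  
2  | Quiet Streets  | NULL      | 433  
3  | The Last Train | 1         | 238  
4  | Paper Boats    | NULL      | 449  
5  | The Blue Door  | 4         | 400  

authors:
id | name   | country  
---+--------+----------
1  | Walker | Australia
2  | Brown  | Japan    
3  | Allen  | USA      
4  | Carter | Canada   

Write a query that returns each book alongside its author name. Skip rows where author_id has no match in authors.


INNER JOIN keeps only books rows whose author_id matches an id in authors. Walk through each book:
  - book 1 (The Glass Key): author_id=3 -> matches Allen
  - book 2 (Quiet Streets): author_id=NULL, no match -> dropped
  - book 3 (The Last Train): author_id=1 -> matches Walker
  - book 4 (Paper Boats): author_id=NULL, no match -> dropped
  - book 5 (The Blue Door): author_id=4 -> matches Carter
So 2 of 5 rows are dropped.

SQL:
SELECT a.title, b.name AS author
FROM books a
INNER JOIN authors b ON a.author_id = b.id

Result:
title          | author
---------------+-------
The Glass Key  | Allen 
The Last Train | Walker
The Blue Door  | Carter


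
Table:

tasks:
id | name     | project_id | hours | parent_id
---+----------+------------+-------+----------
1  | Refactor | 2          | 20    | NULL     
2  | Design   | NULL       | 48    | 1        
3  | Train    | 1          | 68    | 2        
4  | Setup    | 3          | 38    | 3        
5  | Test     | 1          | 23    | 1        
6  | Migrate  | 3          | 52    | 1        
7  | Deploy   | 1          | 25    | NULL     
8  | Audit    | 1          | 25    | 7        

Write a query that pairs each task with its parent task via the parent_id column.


This is a self-join: tasks is joined to a second copy of itself, matching each row's parent_id to another row's id. Use LEFT JOIN so rows with parent_id=NULL are kept.
  - task 1 (Refactor): parent_id=NULL -> NULL
  - task 2 (Design): parent_id=1 -> Refactor
  - task 3 (Train): parent_id=2 -> Design
  - task 4 (Setup): parent_id=3 -> Train
  - task 5 (Test): parent_id=1 -> Refactor
  - task 6 (Migrate): parent_id=1 -> Refactor
  - task 7 (Deploy): parent_id=NULL -> NULL
  - task 8 (Audit): parent_id=7 -> Deploy

SQL:
SELECT a.name AS item, b.name AS parent
FROM tasks a
LEFT JOIN tasks b ON a.parent_id = b.id

Result:
item     | parent  
---------+---------
Refactor | NULL    
Design   | Refactor
Train    | Design  
Setup    | Train   
Test     | Refactor
Migrate  | Refactor
Deploy   | NULL    
Audit    | Deploy  


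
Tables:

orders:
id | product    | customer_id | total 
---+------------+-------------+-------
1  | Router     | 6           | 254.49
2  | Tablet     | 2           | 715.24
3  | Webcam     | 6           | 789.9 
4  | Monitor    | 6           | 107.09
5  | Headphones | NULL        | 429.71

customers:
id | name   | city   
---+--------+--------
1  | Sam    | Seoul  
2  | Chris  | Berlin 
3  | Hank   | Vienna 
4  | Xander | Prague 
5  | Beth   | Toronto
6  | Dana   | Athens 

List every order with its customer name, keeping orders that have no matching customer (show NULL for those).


LEFT JOIN keeps every row from orders (the left table); where customer_id has no match in customers, the customer columns become NULL. Walk through each order:
  - order 1 (Router): customer_id=6 -> matches Dana
  - order 2 (Tablet): customer_id=2 -> matches Chris
  - order 3 (Webcam): customer_id=6 -> matches Dana
  - order 4 (Monitor): customer_id=6 -> matches Dana
  - order 5 (Headphones): customer_id=NULL, no match -> kept with NULL
All 5 rows appear; 1 has NULL customer.

SQL:
SELECT a.product, b.name AS customer
FROM orders a
LEFT JOIN customers b ON a.customer_id = b.id

Result:
product    | customer
-----------+---------
Router     | Dana    
Tablet     | Chris   
Webcam     | Dana    
Monitor    | Dana    
Headphones | NULL    


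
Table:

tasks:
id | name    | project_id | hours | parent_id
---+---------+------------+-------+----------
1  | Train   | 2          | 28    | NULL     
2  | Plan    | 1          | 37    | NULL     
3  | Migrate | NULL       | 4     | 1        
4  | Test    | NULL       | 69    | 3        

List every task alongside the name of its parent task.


This is a self-join: tasks is joined to a second copy of itself, matching each row's parent_id to another row's id. Use LEFT JOIN so rows with parent_id=NULL are kept.
  - task 1 (Train): parent_id=NULL -> NULL
  - task 2 (Plan): parent_id=NULL -> NULL
  - task 3 (Migrate): parent_id=1 -> Train
  - task 4 (Test): parent_id=3 -> Migrate

SQL:
SELECT a.name AS item, b.name AS parent
FROM tasks a
LEFT JOIN tasks b ON a.parent_id = b.id

Result:
item    | parent 
--------+--------
Train   | NULL   
Plan    | NULL   
Migrate | Train  
Test    | Migrate
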